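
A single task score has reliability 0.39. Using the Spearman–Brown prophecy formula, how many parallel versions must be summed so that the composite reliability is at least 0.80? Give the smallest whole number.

7

k ≥ ρ*(1−ρ₁)/(ρ₁(1−ρ*)) = 0.80·0.61 / (0.39·0.20) = 6.256.
Smallest integer k = 7.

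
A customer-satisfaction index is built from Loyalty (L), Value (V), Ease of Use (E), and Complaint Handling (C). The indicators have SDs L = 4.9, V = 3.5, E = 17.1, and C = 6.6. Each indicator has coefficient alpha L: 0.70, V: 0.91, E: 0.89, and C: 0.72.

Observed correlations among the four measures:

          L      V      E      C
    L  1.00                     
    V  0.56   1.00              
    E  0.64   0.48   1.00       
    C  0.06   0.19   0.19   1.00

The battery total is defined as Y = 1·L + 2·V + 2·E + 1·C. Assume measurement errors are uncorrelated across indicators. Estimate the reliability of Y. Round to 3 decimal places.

0.919

Var(Y) = 4.9² + 2²·3.5² + 2²·17.1² + 6.6² + 2·[2·4.9·3.5·0.56 + 2·4.9·17.1·0.64 + 4.9·6.6·0.06 + 4·3.5·17.1·0.48 + 2·3.5·6.6·0.19 + 2·17.1·6.6·0.19] = 1286.21 + 589.953 = 1876.16.
With uncorrelated errors the cross-covariances are all true-score covariance, so they carry over unchanged; only the diagonal terms shrink to ρᵢσᵢ².
True-score variance = [4.9²·0.70 + 2²·3.5²·0.91 + 2²·17.1²·0.89 + 6.6²·0.72] + 589.953 = 1133.74 + 589.953 = 1723.69.
Reliability = 1723.69 / 1876.16 = 0.919.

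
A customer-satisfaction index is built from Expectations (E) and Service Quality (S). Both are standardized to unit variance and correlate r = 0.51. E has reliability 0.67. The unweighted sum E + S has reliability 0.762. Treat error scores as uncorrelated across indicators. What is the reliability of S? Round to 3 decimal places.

Var(E+S) = 2 + 2·0.51 = 3.020.
True-score variance = ρ_E + ρ_S + 2·0.51, so 0.762 = (0.67 + ρ_S + 1.02) / 3.020.
ρ_S = 0.762·3.020 − 0.67 − 1.02 = 0.611.

0.611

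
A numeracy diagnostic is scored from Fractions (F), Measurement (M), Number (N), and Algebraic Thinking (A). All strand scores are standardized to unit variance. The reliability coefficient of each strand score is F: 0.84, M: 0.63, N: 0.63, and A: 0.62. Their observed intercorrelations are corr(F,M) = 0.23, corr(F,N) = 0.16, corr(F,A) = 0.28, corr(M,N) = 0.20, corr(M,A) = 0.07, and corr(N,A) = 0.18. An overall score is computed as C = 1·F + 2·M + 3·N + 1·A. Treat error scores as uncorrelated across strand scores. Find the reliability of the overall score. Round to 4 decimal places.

Var(C) = 1 + 2² + 3² + 1 + 2·[2·0.23 + 3·0.16 + 0.28 + 6·0.20 + 2·0.07 + 3·0.18] = 15 + 6.2 = 21.2.
Because errors are independent across components, Cov(Tᵢ,Tⱼ) = Cov(Xᵢ,Xⱼ); the off-diagonal part of the true-score variance is the same as above.
True-score variance = [0.84 + 2²·0.63 + 3²·0.63 + 0.62] + 6.2 = 9.65 + 6.2 = 15.85.
Reliability = 15.85 / 21.2 = 0.7476.

0.7476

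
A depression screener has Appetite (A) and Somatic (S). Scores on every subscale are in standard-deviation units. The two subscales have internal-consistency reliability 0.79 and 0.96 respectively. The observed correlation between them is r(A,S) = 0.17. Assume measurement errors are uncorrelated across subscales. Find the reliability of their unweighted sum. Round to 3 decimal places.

Var(A+S) = 2 + 2·[0.17] = 2 + 0.34 = 2.34.
Because errors are independent across components, Cov(Tᵢ,Tⱼ) = Cov(Xᵢ,Xⱼ); the off-diagonal part of the true-score variance is the same as above.
True-score variance = [0.79 + 0.96] + 0.34 = 1.75 + 0.34 = 2.09.
Reliability = 2.09 / 2.34 = 0.893.

0.893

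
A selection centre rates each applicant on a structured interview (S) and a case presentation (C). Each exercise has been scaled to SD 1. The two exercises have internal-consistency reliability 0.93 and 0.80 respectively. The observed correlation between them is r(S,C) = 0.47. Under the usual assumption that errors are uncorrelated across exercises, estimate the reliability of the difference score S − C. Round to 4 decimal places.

Var(S−C) = 1 + 1 − 2·0.47 = 2 − 0.94 = 1.06.
Because errors are independent across components, Cov(Tᵢ,Tⱼ) = Cov(Xᵢ,Xⱼ); the off-diagonal part of the true-score variance is the same as above.
True-score variance = [0.93 + 0.80] − 0.94 = 1.73 − 0.94 = 0.79.
Reliability = 0.79 / 1.06 = 0.7453.

0.7453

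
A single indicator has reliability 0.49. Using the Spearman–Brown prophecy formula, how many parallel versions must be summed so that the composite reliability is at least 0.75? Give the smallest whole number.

k ≥ ρ*(1−ρ₁)/(ρ₁(1−ρ*)) = 0.75·0.51 / (0.49·0.25) = 3.122.
Smallest integer k = 4.

4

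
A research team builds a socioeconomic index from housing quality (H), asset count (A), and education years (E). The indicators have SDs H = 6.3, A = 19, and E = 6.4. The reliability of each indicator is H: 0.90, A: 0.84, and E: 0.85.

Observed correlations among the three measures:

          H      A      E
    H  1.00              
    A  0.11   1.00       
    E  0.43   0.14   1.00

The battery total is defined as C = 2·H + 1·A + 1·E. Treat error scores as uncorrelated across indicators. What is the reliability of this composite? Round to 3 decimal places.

Var(C) = 2²·6.3² + 19² + 6.4² + 2·[2·6.3·19·0.11 + 2·6.3·6.4·0.43 + 19·6.4·0.14] = 560.72 + 156.066 = 716.786.
With uncorrelated errors the cross-covariances are all true-score covariance, so they carry over unchanged; only the diagonal terms shrink to ρᵢσᵢ².
True-score variance = [2²·6.3²·0.90 + 19²·0.84 + 6.4²·0.85] + 156.066 = 480.94 + 156.066 = 637.006.
Reliability = 637.006 / 716.786 = 0.889.

0.889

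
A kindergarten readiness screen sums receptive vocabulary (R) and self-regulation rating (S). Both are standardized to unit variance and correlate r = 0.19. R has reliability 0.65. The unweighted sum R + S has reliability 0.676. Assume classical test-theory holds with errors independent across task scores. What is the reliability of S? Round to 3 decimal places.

Var(R+S) = 2 + 2·0.19 = 2.380.
True-score variance = ρ_R + ρ_S + 2·0.19, so 0.676 = (0.65 + ρ_S + 0.38) / 2.380.
ρ_S = 0.676·2.380 − 0.65 − 0.38 = 0.579.

0.579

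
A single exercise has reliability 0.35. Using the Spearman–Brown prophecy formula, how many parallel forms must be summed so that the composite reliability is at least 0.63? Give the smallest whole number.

k ≥ ρ*(1−ρ₁)/(ρ₁(1−ρ*)) = 0.63·0.65 / (0.35·0.37) = 3.162.
Smallest integer k = 4.

4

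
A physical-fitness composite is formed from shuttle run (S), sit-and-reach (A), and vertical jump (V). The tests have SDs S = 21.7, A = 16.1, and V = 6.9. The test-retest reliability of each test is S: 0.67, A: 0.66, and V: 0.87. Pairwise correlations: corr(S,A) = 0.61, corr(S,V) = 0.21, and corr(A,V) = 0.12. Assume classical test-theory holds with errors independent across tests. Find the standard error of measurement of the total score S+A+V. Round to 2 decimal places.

Var(total) = 777.71 + 515.78 = 1293.49.
True-score variance = 527.996 + 515.78 = 1043.78, so reliability = 0.8069.
Error variance = 1293.49 − 1043.78 = 249.714; SEM = √249.714 = 15.80.

15.80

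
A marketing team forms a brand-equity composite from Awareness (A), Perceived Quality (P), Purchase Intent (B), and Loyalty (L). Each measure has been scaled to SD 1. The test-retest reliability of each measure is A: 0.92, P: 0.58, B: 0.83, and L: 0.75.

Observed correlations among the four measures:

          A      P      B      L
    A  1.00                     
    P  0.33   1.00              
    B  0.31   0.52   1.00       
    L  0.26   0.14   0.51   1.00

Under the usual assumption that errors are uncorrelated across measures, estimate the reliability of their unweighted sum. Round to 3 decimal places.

Var(A+P+B+L) = 4 + 2·[0.33 + 0.31 + 0.26 + 0.52 + 0.14 + 0.51] = 4 + 4.14 = 8.14.
With uncorrelated errors the cross-covariances are all true-score covariance, so they carry over unchanged; only the diagonal terms shrink to ρᵢσᵢ².
True-score variance = [0.92 + 0.58 + 0.83 + 0.75] + 4.14 = 3.08 + 4.14 = 7.22.
Reliability = 7.22 / 8.14 = 0.887.

0.887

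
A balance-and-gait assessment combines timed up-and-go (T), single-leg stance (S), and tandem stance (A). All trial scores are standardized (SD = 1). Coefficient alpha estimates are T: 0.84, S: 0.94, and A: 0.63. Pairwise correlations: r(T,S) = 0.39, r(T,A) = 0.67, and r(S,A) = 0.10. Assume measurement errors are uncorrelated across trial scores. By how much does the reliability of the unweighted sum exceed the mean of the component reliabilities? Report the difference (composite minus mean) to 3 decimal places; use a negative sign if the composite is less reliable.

Var(sum) = 3 + 2.32 = 5.32; true-score variance = 2.41 + 2.32 = 4.73; composite reliability = 0.8891.
Mean component reliability = 0.8033.
Difference = 0.8891 − 0.8033 = 0.086.

0.086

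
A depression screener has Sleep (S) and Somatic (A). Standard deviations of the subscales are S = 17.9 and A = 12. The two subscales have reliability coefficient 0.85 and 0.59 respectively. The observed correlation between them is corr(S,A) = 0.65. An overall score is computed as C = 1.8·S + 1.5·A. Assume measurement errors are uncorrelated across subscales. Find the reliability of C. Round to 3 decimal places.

0.864

Var(C) = 1.8²·17.9² + 1.5²·12² + 2·[2.7·17.9·12·0.65] = 1362.13 + 753.948 = 2116.08.
Because errors are independent across components, Cov(Tᵢ,Tⱼ) = Cov(Xᵢ,Xⱼ); the off-diagonal part of the true-score variance is the same as above.
True-score variance = [1.8²·17.9²·0.85 + 1.5²·12²·0.59] + 753.948 = 1073.57 + 753.948 = 1827.52.
Reliability = 1827.52 / 2116.08 = 0.864.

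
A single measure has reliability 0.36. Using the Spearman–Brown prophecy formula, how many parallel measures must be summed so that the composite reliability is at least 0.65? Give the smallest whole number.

k ≥ ρ*(1−ρ₁)/(ρ₁(1−ρ*)) = 0.65·0.64 / (0.36·0.35) = 3.302.
Smallest integer k = 4.

4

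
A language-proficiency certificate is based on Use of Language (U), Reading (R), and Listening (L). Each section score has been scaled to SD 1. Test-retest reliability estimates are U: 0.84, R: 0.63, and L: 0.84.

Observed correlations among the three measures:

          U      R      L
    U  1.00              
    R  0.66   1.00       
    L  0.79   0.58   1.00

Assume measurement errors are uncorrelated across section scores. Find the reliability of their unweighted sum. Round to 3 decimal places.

0.902

Var(U+R+L) = 3 + 2·[0.66 + 0.79 + 0.58] = 3 + 4.06 = 7.06.
Because errors are independent across components, Cov(Tᵢ,Tⱼ) = Cov(Xᵢ,Xⱼ); the off-diagonal part of the true-score variance is the same as above.
True-score variance = [0.84 + 0.63 + 0.84] + 4.06 = 2.31 + 4.06 = 6.37.
Reliability = 6.37 / 7.06 = 0.902.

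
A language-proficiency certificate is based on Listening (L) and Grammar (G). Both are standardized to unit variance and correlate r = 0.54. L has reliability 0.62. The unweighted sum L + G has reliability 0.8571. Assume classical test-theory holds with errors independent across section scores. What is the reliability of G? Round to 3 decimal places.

Var(L+G) = 2 + 2·0.54 = 3.080.
True-score variance = ρ_L + ρ_G + 2·0.54, so 0.8571 = (0.62 + ρ_G + 1.08) / 3.080.
ρ_G = 0.8571·3.080 − 0.62 − 1.08 = 0.940.

0.940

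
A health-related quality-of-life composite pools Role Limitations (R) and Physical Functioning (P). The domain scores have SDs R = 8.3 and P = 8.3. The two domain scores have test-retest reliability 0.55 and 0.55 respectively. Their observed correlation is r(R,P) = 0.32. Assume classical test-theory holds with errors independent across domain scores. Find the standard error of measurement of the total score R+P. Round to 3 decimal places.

7.874

Var(total) = 137.78 + 44.0896 = 181.87.
True-score variance = 75.779 + 44.0896 = 119.869, so reliability = 0.6591.
Error variance = 181.87 − 119.869 = 62.001; SEM = √62.001 = 7.874.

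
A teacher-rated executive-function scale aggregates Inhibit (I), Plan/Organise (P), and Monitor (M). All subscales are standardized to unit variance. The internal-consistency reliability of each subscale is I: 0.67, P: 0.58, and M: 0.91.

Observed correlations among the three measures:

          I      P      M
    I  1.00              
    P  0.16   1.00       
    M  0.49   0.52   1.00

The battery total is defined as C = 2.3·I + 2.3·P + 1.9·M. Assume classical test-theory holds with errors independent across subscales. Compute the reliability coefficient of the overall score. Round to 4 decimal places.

Var(C) = 2.3² + 2.3² + 1.9² + 2·[5.29·0.16 + 4.37·0.49 + 4.37·0.52] = 14.19 + 10.5202 = 24.7102.
Because errors are independent across components, Cov(Tᵢ,Tⱼ) = Cov(Xᵢ,Xⱼ); the off-diagonal part of the true-score variance is the same as above.
True-score variance = [2.3²·0.67 + 2.3²·0.58 + 1.9²·0.91] + 10.5202 = 9.8976 + 10.5202 = 20.4178.
Reliability = 20.4178 / 24.7102 = 0.8263.

0.8263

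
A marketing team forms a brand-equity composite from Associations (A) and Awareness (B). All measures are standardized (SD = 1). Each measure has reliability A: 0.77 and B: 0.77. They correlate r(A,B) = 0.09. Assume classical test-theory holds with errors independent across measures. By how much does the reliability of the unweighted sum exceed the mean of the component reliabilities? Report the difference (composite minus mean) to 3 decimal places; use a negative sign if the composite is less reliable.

0.019

Var(sum) = 2 + 0.18 = 2.18; true-score variance = 1.54 + 0.18 = 1.72; composite reliability = 0.7890.
Mean component reliability = 0.7700.
Difference = 0.7890 − 0.7700 = 0.019.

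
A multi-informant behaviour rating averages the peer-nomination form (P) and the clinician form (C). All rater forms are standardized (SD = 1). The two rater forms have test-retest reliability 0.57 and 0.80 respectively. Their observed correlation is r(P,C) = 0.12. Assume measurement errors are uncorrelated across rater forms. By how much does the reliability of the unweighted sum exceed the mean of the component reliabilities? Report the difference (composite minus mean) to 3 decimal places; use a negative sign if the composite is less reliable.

0.034

Var(sum) = 2 + 0.24 = 2.24; true-score variance = 1.37 + 0.24 = 1.61; composite reliability = 0.7188.
Mean component reliability = 0.6850.
Difference = 0.7188 − 0.6850 = 0.034.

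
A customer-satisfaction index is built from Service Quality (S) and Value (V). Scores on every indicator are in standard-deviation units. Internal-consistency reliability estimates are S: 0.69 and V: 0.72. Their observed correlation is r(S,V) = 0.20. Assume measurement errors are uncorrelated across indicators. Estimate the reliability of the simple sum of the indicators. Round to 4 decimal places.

0.7542

Var(S+V) = 2 + 2·[0.20] = 2 + 0.4 = 2.4.
Under uncorrelated errors the observed covariances equal the true-score covariances, so only the own-variance terms attenuate.
True-score variance = [0.69 + 0.72] + 0.4 = 1.41 + 0.4 = 1.81.
Reliability = 1.81 / 2.4 = 0.7542.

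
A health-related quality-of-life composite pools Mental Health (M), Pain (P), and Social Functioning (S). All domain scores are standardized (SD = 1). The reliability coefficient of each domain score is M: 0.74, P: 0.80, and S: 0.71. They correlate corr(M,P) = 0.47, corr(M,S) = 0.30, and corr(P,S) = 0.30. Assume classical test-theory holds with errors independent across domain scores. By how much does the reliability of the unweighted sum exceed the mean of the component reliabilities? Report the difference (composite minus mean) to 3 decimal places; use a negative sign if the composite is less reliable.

Var(sum) = 3 + 2.14 = 5.14; true-score variance = 2.25 + 2.14 = 4.39; composite reliability = 0.8541.
Mean component reliability = 0.7500.
Difference = 0.8541 − 0.7500 = 0.104.

0.104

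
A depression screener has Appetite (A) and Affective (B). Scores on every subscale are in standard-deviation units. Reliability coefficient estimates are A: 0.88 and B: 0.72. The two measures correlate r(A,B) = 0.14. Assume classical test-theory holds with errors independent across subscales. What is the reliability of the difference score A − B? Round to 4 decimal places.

0.7674

Var(A−B) = 1 + 1 − 2·0.14 = 2 − 0.28 = 1.72.
Because errors are independent across components, Cov(Tᵢ,Tⱼ) = Cov(Xᵢ,Xⱼ); the off-diagonal part of the true-score variance is the same as above.
True-score variance = [0.88 + 0.72] − 0.28 = 1.6 − 0.28 = 1.32.
Reliability = 1.32 / 1.72 = 0.7674.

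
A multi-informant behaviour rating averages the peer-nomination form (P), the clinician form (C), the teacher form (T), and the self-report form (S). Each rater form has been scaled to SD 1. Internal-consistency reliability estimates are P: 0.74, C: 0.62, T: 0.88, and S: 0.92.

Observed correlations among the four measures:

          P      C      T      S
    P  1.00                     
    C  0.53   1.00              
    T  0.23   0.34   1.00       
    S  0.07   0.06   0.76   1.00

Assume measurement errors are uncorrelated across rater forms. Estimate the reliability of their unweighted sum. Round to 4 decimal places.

0.8947

Var(P+C+T+S) = 4 + 2·[0.53 + 0.23 + 0.07 + 0.34 + 0.06 + 0.76] = 4 + 3.98 = 7.98.
Under uncorrelated errors the observed covariances equal the true-score covariances, so only the own-variance terms attenuate.
True-score variance = [0.74 + 0.62 + 0.88 + 0.92] + 3.98 = 3.16 + 3.98 = 7.14.
Reliability = 7.14 / 7.98 = 0.8947.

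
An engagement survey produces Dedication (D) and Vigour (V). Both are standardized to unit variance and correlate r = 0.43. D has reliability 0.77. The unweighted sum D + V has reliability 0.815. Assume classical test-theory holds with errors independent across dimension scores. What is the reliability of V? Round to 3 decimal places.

Var(D+V) = 2 + 2·0.43 = 2.860.
True-score variance = ρ_D + ρ_V + 2·0.43, so 0.815 = (0.77 + ρ_V + 0.86) / 2.860.
ρ_V = 0.815·2.860 − 0.77 − 0.86 = 0.701.

0.701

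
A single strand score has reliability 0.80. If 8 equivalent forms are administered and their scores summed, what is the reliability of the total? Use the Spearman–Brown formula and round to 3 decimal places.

0.970

ρ_k = kρ / (1 + (k−1)ρ) = 8·0.80 / (1 + 7·0.80) = 6.400 / 6.600 = 0.970.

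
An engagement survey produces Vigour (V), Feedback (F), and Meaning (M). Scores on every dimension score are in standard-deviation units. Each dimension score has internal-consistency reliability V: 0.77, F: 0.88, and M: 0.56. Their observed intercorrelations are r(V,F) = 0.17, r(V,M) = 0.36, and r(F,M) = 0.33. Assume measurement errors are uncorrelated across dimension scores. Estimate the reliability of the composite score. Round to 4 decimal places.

0.8326

Var(V+F+M) = 3 + 2·[0.17 + 0.36 + 0.33] = 3 + 1.72 = 4.72.
Because errors are independent across components, Cov(Tᵢ,Tⱼ) = Cov(Xᵢ,Xⱼ); the off-diagonal part of the true-score variance is the same as above.
True-score variance = [0.77 + 0.88 + 0.56] + 1.72 = 2.21 + 1.72 = 3.93.
Reliability = 3.93 / 4.72 = 0.8326.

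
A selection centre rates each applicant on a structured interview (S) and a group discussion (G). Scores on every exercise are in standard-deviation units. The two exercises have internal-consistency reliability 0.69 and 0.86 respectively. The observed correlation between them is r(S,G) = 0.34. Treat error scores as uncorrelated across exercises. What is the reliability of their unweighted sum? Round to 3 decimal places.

0.832

Var(S+G) = 2 + 2·[0.34] = 2 + 0.68 = 2.68.
Because errors are independent across components, Cov(Tᵢ,Tⱼ) = Cov(Xᵢ,Xⱼ); the off-diagonal part of the true-score variance is the same as above.
True-score variance = [0.69 + 0.86] + 0.68 = 1.55 + 0.68 = 2.23.
Reliability = 2.23 / 2.68 = 0.832.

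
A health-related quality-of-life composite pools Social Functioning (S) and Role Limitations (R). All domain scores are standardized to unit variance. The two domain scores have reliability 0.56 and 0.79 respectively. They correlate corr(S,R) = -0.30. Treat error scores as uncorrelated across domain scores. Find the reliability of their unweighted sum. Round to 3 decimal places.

0.536

Var(S+R) = 2 + 2·[(-0.30)] = 2 − 0.6 = 1.4.
Because errors are independent across components, Cov(Tᵢ,Tⱼ) = Cov(Xᵢ,Xⱼ); the off-diagonal part of the true-score variance is the same as above.
True-score variance = [0.56 + 0.79] − 0.6 = 1.35 − 0.6 = 0.75.
Reliability = 0.75 / 1.4 = 0.536.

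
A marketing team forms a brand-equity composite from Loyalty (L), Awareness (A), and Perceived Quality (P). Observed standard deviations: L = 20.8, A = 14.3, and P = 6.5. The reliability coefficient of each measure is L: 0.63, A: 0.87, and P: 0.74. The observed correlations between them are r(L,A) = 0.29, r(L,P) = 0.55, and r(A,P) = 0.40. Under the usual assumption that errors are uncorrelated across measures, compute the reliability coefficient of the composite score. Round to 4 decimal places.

0.8161

Var(L+A+P) = 20.8² + 14.3² + 6.5² + 2·[20.8·14.3·0.29 + 20.8·6.5·0.55 + 14.3·6.5·0.40] = 679.38 + 395.595 = 1074.98.
Because errors are independent across components, Cov(Tᵢ,Tⱼ) = Cov(Xᵢ,Xⱼ); the off-diagonal part of the true-score variance is the same as above.
True-score variance = [20.8²·0.63 + 14.3²·0.87 + 6.5²·0.74] + 395.595 = 481.735 + 395.595 = 877.33.
Reliability = 877.33 / 1074.98 = 0.8161.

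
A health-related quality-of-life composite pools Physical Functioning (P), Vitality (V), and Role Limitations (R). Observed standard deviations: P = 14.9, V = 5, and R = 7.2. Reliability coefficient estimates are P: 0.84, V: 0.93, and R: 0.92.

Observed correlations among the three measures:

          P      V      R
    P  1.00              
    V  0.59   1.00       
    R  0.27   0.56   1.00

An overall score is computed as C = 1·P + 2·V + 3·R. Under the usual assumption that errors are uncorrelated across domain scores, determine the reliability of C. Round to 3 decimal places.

0.942

Var(C) = 14.9² + 2²·5² + 3²·7.2² + 2·[2·14.9·5·0.59 + 3·14.9·7.2·0.27 + 6·5·7.2·0.56] = 788.57 + 591.534 = 1380.1.
Under uncorrelated errors the observed covariances equal the true-score covariances, so only the own-variance terms attenuate.
True-score variance = [14.9²·0.84 + 2²·5²·0.93 + 3²·7.2²·0.92] + 591.534 = 708.724 + 591.534 = 1300.26.
Reliability = 1300.26 / 1380.1 = 0.942.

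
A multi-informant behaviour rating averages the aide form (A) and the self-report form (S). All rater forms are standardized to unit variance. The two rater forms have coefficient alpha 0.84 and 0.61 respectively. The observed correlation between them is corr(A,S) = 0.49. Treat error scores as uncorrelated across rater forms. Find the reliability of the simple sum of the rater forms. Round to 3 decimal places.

Var(A+S) = 2 + 2·[0.49] = 2 + 0.98 = 2.98.
With uncorrelated errors the cross-covariances are all true-score covariance, so they carry over unchanged; only the diagonal terms shrink to ρᵢσᵢ².
True-score variance = [0.84 + 0.61] + 0.98 = 1.45 + 0.98 = 2.43.
Reliability = 2.43 / 2.98 = 0.815.

0.815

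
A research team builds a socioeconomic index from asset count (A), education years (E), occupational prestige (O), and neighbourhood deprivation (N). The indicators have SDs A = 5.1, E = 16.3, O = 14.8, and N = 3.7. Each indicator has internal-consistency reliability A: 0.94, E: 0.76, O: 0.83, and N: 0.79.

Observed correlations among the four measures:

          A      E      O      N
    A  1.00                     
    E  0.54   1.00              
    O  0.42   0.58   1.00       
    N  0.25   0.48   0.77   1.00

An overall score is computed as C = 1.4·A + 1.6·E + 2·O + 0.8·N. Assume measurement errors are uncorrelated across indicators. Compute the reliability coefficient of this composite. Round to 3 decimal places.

Var(C) = 1.4²·5.1² + 1.6²·16.3² + 2²·14.8² + 0.8²·3.7² + 2·[2.24·5.1·16.3·0.54 + 2.8·5.1·14.8·0.42 + 1.12·5.1·3.7·0.25 + 3.2·16.3·14.8·0.58 + 1.28·16.3·3.7·0.48 + 1.6·14.8·3.7·0.77] = 1616.07 + 1493.72 = 3109.79.
With uncorrelated errors the cross-covariances are all true-score covariance, so they carry over unchanged; only the diagonal terms shrink to ρᵢσᵢ².
True-score variance = [1.4²·5.1²·0.94 + 1.6²·16.3²·0.76 + 2²·14.8²·0.83 + 0.8²·3.7²·0.79] + 1493.72 = 1298.98 + 1493.72 = 2792.71.
Reliability = 2792.71 / 3109.79 = 0.898.

0.898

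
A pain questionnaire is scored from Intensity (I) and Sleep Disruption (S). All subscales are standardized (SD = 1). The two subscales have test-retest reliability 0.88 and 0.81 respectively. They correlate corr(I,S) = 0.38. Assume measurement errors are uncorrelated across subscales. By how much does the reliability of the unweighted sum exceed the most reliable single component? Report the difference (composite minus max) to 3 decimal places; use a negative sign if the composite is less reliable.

0.008

Var(sum) = 2 + 0.76 = 2.76; true-score variance = 1.69 + 0.76 = 2.45; composite reliability = 0.8877.
Max component reliability = 0.8800.
Difference = 0.8877 − 0.8800 = 0.008.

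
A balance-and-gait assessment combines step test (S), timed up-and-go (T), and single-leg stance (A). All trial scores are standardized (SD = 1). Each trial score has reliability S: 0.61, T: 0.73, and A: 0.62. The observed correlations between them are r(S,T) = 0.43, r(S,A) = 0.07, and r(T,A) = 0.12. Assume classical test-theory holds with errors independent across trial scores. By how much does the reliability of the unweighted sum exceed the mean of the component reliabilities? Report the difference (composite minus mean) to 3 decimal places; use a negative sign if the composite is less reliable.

0.101

Var(sum) = 3 + 1.24 = 4.24; true-score variance = 1.96 + 1.24 = 3.2; composite reliability = 0.7547.
Mean component reliability = 0.6533.
Difference = 0.7547 − 0.6533 = 0.101.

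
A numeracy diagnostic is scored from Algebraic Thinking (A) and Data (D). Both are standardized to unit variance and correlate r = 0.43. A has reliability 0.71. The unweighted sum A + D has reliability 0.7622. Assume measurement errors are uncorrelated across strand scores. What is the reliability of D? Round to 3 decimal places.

0.610

Var(A+D) = 2 + 2·0.43 = 2.860.
True-score variance = ρ_A + ρ_D + 2·0.43, so 0.7622 = (0.71 + ρ_D + 0.86) / 2.860.
ρ_D = 0.7622·2.860 − 0.71 − 0.86 = 0.610.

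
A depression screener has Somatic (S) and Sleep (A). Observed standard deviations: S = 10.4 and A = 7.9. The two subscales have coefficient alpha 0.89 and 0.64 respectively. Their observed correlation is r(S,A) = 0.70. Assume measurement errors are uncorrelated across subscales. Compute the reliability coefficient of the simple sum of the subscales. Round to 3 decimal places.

Var(S+A) = 10.4² + 7.9² + 2·[10.4·7.9·0.70] = 170.57 + 115.024 = 285.594.
Because errors are independent across components, Cov(Tᵢ,Tⱼ) = Cov(Xᵢ,Xⱼ); the off-diagonal part of the true-score variance is the same as above.
True-score variance = [10.4²·0.89 + 7.9²·0.64] + 115.024 = 136.205 + 115.024 = 251.229.
Reliability = 251.229 / 285.594 = 0.880.

0.880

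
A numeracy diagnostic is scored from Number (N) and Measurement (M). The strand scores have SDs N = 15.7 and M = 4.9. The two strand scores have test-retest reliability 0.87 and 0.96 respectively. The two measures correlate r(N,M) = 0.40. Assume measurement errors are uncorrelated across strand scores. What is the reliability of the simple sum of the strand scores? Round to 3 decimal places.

Var(N+M) = 15.7² + 4.9² + 2·[15.7·4.9·0.40] = 270.5 + 61.544 = 332.044.
With uncorrelated errors the cross-covariances are all true-score covariance, so they carry over unchanged; only the diagonal terms shrink to ρᵢσᵢ².
True-score variance = [15.7²·0.87 + 4.9²·0.96] + 61.544 = 237.496 + 61.544 = 299.04.
Reliability = 299.04 / 332.044 = 0.901.

0.901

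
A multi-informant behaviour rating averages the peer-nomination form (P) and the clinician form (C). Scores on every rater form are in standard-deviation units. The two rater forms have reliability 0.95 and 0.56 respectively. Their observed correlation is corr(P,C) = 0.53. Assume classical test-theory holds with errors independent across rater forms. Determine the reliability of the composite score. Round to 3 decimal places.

0.840

Var(P+C) = 2 + 2·[0.53] = 2 + 1.06 = 3.06.
Under uncorrelated errors the observed covariances equal the true-score covariances, so only the own-variance terms attenuate.
True-score variance = [0.95 + 0.56] + 1.06 = 1.51 + 1.06 = 2.57.
Reliability = 2.57 / 3.06 = 0.840.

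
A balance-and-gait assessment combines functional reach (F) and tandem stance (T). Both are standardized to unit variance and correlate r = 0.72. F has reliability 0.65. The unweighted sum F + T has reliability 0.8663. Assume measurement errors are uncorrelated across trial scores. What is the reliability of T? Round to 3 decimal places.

0.890

Var(F+T) = 2 + 2·0.72 = 3.440.
True-score variance = ρ_F + ρ_T + 2·0.72, so 0.8663 = (0.65 + ρ_T + 1.44) / 3.440.
ρ_T = 0.8663·3.440 − 0.65 − 1.44 = 0.890.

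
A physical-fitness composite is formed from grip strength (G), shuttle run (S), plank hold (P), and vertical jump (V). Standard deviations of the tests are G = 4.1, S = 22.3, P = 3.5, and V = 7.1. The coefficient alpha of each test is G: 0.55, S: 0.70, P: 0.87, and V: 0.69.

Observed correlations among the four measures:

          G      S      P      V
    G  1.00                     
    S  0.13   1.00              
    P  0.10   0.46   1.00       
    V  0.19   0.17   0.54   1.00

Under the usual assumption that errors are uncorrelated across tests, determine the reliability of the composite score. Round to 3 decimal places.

Var(G+S+P+V) = 4.1² + 22.3² + 3.5² + 7.1² + 2·[4.1·22.3·0.13 + 4.1·3.5·0.10 + 4.1·7.1·0.19 + 22.3·3.5·0.46 + 22.3·7.1·0.17 + 3.5·7.1·0.54] = 576.76 + 190.18 = 766.94.
Because errors are independent across components, Cov(Tᵢ,Tⱼ) = Cov(Xᵢ,Xⱼ); the off-diagonal part of the true-score variance is the same as above.
True-score variance = [4.1²·0.55 + 22.3²·0.70 + 3.5²·0.87 + 7.1²·0.69] + 190.18 = 402.789 + 190.18 = 592.969.
Reliability = 592.969 / 766.94 = 0.773.

0.773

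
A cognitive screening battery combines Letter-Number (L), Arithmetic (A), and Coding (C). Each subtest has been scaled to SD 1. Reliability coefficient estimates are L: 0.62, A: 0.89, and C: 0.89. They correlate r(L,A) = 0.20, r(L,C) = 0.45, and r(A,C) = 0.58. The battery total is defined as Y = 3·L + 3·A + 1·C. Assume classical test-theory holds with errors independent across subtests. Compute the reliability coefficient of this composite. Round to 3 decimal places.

Var(Y) = 3² + 3² + 1 + 2·[9·0.20 + 3·0.45 + 3·0.58] = 19 + 9.78 = 28.78.
Under uncorrelated errors the observed covariances equal the true-score covariances, so only the own-variance terms attenuate.
True-score variance = [3²·0.62 + 3²·0.89 + 0.89] + 9.78 = 14.48 + 9.78 = 24.26.
Reliability = 24.26 / 28.78 = 0.843.

0.843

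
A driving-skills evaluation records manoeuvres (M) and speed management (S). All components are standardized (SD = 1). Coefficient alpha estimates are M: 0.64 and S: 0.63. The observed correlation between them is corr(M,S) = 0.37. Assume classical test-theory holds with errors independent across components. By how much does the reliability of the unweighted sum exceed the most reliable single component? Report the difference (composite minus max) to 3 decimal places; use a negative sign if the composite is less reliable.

Var(sum) = 2 + 0.74 = 2.74; true-score variance = 1.27 + 0.74 = 2.01; composite reliability = 0.7336.
Max component reliability = 0.6400.
Difference = 0.7336 − 0.6400 = 0.094.

0.094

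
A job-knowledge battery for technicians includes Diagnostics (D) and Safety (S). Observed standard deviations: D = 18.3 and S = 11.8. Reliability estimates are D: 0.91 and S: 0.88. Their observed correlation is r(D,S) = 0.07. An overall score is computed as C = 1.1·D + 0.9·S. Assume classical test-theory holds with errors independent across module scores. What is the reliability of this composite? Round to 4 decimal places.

0.9087

Var(C) = 1.1²·18.3² + 0.9²·11.8² + 2·[0.99·18.3·11.8·0.07] = 518.001 + 29.9293 = 547.931.
With uncorrelated errors the cross-covariances are all true-score covariance, so they carry over unchanged; only the diagonal terms shrink to ρᵢσᵢ².
True-score variance = [1.1²·18.3²·0.91 + 0.9²·11.8²·0.88] + 29.9293 = 467.998 + 29.9293 = 497.927.
Reliability = 497.927 / 547.931 = 0.9087.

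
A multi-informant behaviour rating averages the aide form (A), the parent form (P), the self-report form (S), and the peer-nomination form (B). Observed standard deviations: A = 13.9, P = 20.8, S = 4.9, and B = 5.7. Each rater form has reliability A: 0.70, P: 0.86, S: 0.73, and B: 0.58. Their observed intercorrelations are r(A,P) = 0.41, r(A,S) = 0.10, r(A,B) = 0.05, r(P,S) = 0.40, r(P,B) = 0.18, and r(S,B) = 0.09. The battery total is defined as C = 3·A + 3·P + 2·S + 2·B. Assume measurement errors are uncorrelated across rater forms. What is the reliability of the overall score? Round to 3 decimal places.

Var(C) = 3²·13.9² + 3²·20.8² + 2²·4.9² + 2²·5.7² + 2·[9·13.9·20.8·0.41 + 6·13.9·4.9·0.10 + 6·13.9·5.7·0.05 + 6·20.8·4.9·0.40 + 6·20.8·5.7·0.18 + 4·4.9·5.7·0.09] = 5858.65 + 3028.39 = 8887.04.
With uncorrelated errors the cross-covariances are all true-score covariance, so they carry over unchanged; only the diagonal terms shrink to ρᵢσᵢ².
True-score variance = [3²·13.9²·0.70 + 3²·20.8²·0.86 + 2²·4.9²·0.73 + 2²·5.7²·0.58] + 3028.39 = 4711.34 + 3028.39 = 7739.73.
Reliability = 7739.73 / 8887.04 = 0.871.

0.871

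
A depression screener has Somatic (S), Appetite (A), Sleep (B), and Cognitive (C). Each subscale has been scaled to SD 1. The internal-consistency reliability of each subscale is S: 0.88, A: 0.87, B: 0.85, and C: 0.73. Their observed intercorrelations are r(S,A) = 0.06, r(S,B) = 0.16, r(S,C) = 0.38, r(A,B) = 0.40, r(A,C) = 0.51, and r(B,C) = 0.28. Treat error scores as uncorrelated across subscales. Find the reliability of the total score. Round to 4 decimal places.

Var(S+A+B+C) = 4 + 2·[0.06 + 0.16 + 0.38 + 0.40 + 0.51 + 0.28] = 4 + 3.58 = 7.58.
Because errors are independent across components, Cov(Tᵢ,Tⱼ) = Cov(Xᵢ,Xⱼ); the off-diagonal part of the true-score variance is the same as above.
True-score variance = [0.88 + 0.87 + 0.85 + 0.73] + 3.58 = 3.33 + 3.58 = 6.91.
Reliability = 6.91 / 7.58 = 0.9116.

0.9116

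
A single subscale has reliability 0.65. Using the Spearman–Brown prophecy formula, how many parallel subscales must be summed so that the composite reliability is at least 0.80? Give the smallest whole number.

3

k ≥ ρ*(1−ρ₁)/(ρ₁(1−ρ*)) = 0.80·0.35 / (0.65·0.20) = 2.154.
Smallest integer k = 3.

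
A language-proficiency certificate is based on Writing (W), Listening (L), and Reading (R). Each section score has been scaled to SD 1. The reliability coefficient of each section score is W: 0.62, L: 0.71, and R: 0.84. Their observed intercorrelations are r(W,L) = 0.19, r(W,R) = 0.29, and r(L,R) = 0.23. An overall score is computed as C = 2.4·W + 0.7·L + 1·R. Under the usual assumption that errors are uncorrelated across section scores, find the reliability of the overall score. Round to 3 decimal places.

0.741

Var(C) = 2.4² + 0.7² + 1 + 2·[1.68·0.19 + 2.4·0.29 + 0.7·0.23] = 7.25 + 2.3524 = 9.6024.
Under uncorrelated errors the observed covariances equal the true-score covariances, so only the own-variance terms attenuate.
True-score variance = [2.4²·0.62 + 0.7²·0.71 + 0.84] + 2.3524 = 4.7591 + 2.3524 = 7.1115.
Reliability = 7.1115 / 9.6024 = 0.741.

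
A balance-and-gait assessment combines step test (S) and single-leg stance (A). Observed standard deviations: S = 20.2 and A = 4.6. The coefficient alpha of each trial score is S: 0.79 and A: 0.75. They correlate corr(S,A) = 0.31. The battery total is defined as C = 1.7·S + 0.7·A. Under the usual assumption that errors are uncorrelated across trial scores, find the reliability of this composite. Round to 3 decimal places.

Var(C) = 1.7²·20.2² + 0.7²·4.6² + 2·[1.19·20.2·4.6·0.31] = 1189.6 + 68.5564 = 1258.16.
With uncorrelated errors the cross-covariances are all true-score covariance, so they carry over unchanged; only the diagonal terms shrink to ρᵢσᵢ².
True-score variance = [1.7²·20.2²·0.79 + 0.7²·4.6²·0.75] + 68.5564 = 939.372 + 68.5564 = 1007.93.
Reliability = 1007.93 / 1258.16 = 0.801.

0.801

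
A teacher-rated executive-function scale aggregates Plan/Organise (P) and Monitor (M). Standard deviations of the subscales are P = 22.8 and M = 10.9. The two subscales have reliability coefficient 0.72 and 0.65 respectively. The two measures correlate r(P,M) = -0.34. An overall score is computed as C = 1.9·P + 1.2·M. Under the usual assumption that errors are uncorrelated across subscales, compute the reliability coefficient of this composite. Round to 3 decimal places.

Var(C) = 1.9²·22.8² + 1.2²·10.9² + 2·[2.28·22.8·10.9·(-0.34)] = 2047.71 − 385.305 = 1662.4.
Under uncorrelated errors the observed covariances equal the true-score covariances, so only the own-variance terms attenuate.
True-score variance = [1.9²·22.8²·0.72 + 1.2²·10.9²·0.65] − 385.305 = 1462.37 − 385.305 = 1077.07.
Reliability = 1077.07 / 1662.4 = 0.648.

0.648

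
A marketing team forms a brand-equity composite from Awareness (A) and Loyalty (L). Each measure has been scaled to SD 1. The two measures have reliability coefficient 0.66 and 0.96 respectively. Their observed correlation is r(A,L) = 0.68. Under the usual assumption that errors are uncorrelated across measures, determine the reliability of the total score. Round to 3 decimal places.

Var(A+L) = 2 + 2·[0.68] = 2 + 1.36 = 3.36.
Under uncorrelated errors the observed covariances equal the true-score covariances, so only the own-variance terms attenuate.
True-score variance = [0.66 + 0.96] + 1.36 = 1.62 + 1.36 = 2.98.
Reliability = 2.98 / 3.36 = 0.887.

0.887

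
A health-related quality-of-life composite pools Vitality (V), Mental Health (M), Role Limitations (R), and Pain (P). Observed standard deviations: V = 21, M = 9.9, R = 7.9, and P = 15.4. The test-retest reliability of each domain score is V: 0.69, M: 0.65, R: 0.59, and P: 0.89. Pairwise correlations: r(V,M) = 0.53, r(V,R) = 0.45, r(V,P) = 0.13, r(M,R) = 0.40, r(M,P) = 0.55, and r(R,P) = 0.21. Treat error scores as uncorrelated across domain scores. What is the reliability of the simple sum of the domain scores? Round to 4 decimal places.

Var(V+M+R+P) = 21² + 9.9² + 7.9² + 15.4² + 2·[21·9.9·0.53 + 21·7.9·0.45 + 21·15.4·0.13 + 9.9·7.9·0.40 + 9.9·15.4·0.55 + 7.9·15.4·0.21] = 838.58 + 735.139 = 1573.72.
Because errors are independent across components, Cov(Tᵢ,Tⱼ) = Cov(Xᵢ,Xⱼ); the off-diagonal part of the true-score variance is the same as above.
True-score variance = [21²·0.69 + 9.9²·0.65 + 7.9²·0.59 + 15.4²·0.89] + 735.139 = 615.891 + 735.139 = 1351.03.
Reliability = 1351.03 / 1573.72 = 0.8585.

0.8585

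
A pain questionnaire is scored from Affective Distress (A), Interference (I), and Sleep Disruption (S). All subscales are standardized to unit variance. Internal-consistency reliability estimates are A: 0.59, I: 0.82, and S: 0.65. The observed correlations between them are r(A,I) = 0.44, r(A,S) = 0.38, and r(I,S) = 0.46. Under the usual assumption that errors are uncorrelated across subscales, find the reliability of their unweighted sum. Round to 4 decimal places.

0.8309

Var(A+I+S) = 3 + 2·[0.44 + 0.38 + 0.46] = 3 + 2.56 = 5.56.
Under uncorrelated errors the observed covariances equal the true-score covariances, so only the own-variance terms attenuate.
True-score variance = [0.59 + 0.82 + 0.65] + 2.56 = 2.06 + 2.56 = 4.62.
Reliability = 4.62 / 5.56 = 0.8309.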